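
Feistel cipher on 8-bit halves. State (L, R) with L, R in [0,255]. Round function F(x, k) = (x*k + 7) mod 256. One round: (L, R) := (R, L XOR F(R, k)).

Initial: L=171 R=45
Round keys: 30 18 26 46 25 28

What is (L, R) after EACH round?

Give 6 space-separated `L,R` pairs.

Answer: 45,230 230,30 30,245 245,19 19,23 23,152

Derivation:
Round 1 (k=30): L=45 R=230
Round 2 (k=18): L=230 R=30
Round 3 (k=26): L=30 R=245
Round 4 (k=46): L=245 R=19
Round 5 (k=25): L=19 R=23
Round 6 (k=28): L=23 R=152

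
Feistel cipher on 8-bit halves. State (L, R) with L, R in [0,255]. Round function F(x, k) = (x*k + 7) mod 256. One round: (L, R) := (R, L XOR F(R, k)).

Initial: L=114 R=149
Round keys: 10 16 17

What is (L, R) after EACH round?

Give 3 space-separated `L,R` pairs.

Answer: 149,171 171,34 34,226

Derivation:
Round 1 (k=10): L=149 R=171
Round 2 (k=16): L=171 R=34
Round 3 (k=17): L=34 R=226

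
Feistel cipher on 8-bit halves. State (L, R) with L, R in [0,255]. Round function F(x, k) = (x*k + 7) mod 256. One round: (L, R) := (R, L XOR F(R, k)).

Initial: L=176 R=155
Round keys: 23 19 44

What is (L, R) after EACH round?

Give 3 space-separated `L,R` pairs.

Round 1 (k=23): L=155 R=68
Round 2 (k=19): L=68 R=136
Round 3 (k=44): L=136 R=35

Answer: 155,68 68,136 136,35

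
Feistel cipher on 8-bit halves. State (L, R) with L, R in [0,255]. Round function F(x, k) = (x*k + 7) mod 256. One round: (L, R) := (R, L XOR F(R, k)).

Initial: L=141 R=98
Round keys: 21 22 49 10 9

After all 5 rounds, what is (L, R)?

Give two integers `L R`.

Answer: 250 201

Derivation:
Round 1 (k=21): L=98 R=156
Round 2 (k=22): L=156 R=13
Round 3 (k=49): L=13 R=24
Round 4 (k=10): L=24 R=250
Round 5 (k=9): L=250 R=201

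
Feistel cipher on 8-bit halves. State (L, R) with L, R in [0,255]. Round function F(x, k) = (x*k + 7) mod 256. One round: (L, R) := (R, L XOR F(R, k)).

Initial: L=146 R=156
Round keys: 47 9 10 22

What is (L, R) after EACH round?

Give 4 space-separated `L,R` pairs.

Round 1 (k=47): L=156 R=57
Round 2 (k=9): L=57 R=148
Round 3 (k=10): L=148 R=246
Round 4 (k=22): L=246 R=191

Answer: 156,57 57,148 148,246 246,191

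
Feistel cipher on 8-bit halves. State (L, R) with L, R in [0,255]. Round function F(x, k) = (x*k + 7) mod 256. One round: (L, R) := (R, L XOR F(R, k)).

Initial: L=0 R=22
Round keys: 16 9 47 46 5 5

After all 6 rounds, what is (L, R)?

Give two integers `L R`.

Answer: 74 110

Derivation:
Round 1 (k=16): L=22 R=103
Round 2 (k=9): L=103 R=176
Round 3 (k=47): L=176 R=48
Round 4 (k=46): L=48 R=23
Round 5 (k=5): L=23 R=74
Round 6 (k=5): L=74 R=110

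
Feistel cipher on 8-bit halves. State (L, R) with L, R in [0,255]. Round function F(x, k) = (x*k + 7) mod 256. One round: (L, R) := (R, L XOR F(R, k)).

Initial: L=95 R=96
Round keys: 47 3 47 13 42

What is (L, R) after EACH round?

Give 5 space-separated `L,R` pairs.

Round 1 (k=47): L=96 R=248
Round 2 (k=3): L=248 R=143
Round 3 (k=47): L=143 R=176
Round 4 (k=13): L=176 R=120
Round 5 (k=42): L=120 R=7

Answer: 96,248 248,143 143,176 176,120 120,7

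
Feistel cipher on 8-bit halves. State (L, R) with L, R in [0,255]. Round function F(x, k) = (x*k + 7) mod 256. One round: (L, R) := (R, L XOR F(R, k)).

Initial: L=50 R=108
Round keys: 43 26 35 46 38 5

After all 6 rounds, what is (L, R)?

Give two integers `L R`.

Answer: 56 171

Derivation:
Round 1 (k=43): L=108 R=25
Round 2 (k=26): L=25 R=253
Round 3 (k=35): L=253 R=135
Round 4 (k=46): L=135 R=180
Round 5 (k=38): L=180 R=56
Round 6 (k=5): L=56 R=171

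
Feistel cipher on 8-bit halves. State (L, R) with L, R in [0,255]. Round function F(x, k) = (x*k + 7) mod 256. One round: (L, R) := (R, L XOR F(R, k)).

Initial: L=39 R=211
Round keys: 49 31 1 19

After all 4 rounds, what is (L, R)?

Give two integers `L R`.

Round 1 (k=49): L=211 R=77
Round 2 (k=31): L=77 R=137
Round 3 (k=1): L=137 R=221
Round 4 (k=19): L=221 R=231

Answer: 221 231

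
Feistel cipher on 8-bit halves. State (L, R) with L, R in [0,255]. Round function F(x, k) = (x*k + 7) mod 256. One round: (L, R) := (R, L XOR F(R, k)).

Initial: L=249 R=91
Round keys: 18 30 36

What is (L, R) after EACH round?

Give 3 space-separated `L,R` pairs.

Round 1 (k=18): L=91 R=148
Round 2 (k=30): L=148 R=4
Round 3 (k=36): L=4 R=3

Answer: 91,148 148,4 4,3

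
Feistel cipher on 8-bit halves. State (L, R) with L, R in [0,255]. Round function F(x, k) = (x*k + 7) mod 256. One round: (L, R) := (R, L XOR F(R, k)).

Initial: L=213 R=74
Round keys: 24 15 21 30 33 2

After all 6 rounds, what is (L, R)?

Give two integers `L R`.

Answer: 47 237

Derivation:
Round 1 (k=24): L=74 R=34
Round 2 (k=15): L=34 R=79
Round 3 (k=21): L=79 R=160
Round 4 (k=30): L=160 R=136
Round 5 (k=33): L=136 R=47
Round 6 (k=2): L=47 R=237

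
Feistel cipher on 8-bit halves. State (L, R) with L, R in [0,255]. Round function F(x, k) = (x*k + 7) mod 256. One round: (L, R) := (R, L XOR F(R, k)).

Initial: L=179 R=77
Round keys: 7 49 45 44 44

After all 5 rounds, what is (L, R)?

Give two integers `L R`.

Answer: 86 54

Derivation:
Round 1 (k=7): L=77 R=145
Round 2 (k=49): L=145 R=133
Round 3 (k=45): L=133 R=249
Round 4 (k=44): L=249 R=86
Round 5 (k=44): L=86 R=54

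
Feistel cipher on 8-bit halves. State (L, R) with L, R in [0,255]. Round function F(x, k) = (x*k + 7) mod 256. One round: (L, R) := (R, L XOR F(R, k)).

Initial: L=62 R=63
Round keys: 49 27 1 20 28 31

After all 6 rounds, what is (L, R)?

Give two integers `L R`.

Answer: 180 96

Derivation:
Round 1 (k=49): L=63 R=40
Round 2 (k=27): L=40 R=0
Round 3 (k=1): L=0 R=47
Round 4 (k=20): L=47 R=179
Round 5 (k=28): L=179 R=180
Round 6 (k=31): L=180 R=96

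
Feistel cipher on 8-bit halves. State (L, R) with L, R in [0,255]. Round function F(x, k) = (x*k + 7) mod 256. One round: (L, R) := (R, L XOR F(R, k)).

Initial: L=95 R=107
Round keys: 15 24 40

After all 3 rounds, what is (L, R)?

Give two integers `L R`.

Answer: 164 180

Derivation:
Round 1 (k=15): L=107 R=19
Round 2 (k=24): L=19 R=164
Round 3 (k=40): L=164 R=180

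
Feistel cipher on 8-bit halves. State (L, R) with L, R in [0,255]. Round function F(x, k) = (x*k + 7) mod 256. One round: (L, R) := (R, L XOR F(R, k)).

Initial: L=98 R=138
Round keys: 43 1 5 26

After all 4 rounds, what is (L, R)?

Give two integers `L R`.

Answer: 124 75

Derivation:
Round 1 (k=43): L=138 R=87
Round 2 (k=1): L=87 R=212
Round 3 (k=5): L=212 R=124
Round 4 (k=26): L=124 R=75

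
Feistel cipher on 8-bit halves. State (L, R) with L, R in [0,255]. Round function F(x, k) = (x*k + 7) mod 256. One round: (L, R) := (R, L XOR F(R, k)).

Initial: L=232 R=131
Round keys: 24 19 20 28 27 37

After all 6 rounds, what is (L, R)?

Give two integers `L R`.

Round 1 (k=24): L=131 R=167
Round 2 (k=19): L=167 R=239
Round 3 (k=20): L=239 R=20
Round 4 (k=28): L=20 R=216
Round 5 (k=27): L=216 R=219
Round 6 (k=37): L=219 R=118

Answer: 219 118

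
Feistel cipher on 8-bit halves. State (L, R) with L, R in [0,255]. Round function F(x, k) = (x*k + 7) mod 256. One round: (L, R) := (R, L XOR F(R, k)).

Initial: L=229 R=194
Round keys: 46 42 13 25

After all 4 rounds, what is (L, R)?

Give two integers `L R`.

Round 1 (k=46): L=194 R=6
Round 2 (k=42): L=6 R=193
Round 3 (k=13): L=193 R=210
Round 4 (k=25): L=210 R=72

Answer: 210 72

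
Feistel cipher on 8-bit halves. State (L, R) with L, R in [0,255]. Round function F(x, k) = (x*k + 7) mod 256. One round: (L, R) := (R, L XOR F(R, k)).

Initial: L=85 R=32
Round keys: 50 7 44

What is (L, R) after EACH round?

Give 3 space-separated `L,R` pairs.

Answer: 32,18 18,165 165,113

Derivation:
Round 1 (k=50): L=32 R=18
Round 2 (k=7): L=18 R=165
Round 3 (k=44): L=165 R=113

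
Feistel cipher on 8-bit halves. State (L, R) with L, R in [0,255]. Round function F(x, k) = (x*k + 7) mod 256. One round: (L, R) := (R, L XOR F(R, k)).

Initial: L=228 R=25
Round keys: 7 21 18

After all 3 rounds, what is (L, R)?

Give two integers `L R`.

Answer: 216 101

Derivation:
Round 1 (k=7): L=25 R=82
Round 2 (k=21): L=82 R=216
Round 3 (k=18): L=216 R=101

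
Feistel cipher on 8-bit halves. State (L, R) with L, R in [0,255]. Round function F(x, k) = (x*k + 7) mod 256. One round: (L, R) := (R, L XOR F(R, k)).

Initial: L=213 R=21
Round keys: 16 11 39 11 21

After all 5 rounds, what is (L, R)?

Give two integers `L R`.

Round 1 (k=16): L=21 R=130
Round 2 (k=11): L=130 R=136
Round 3 (k=39): L=136 R=61
Round 4 (k=11): L=61 R=46
Round 5 (k=21): L=46 R=240

Answer: 46 240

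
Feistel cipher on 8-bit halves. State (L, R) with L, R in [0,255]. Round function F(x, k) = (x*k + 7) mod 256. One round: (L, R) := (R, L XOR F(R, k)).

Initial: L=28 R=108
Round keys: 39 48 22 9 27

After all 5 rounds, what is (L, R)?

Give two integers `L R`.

Answer: 78 63

Derivation:
Round 1 (k=39): L=108 R=103
Round 2 (k=48): L=103 R=59
Round 3 (k=22): L=59 R=126
Round 4 (k=9): L=126 R=78
Round 5 (k=27): L=78 R=63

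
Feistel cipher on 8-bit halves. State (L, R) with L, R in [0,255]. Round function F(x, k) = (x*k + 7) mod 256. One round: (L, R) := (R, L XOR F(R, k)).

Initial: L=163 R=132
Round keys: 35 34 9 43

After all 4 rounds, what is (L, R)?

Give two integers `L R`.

Round 1 (k=35): L=132 R=176
Round 2 (k=34): L=176 R=227
Round 3 (k=9): L=227 R=178
Round 4 (k=43): L=178 R=14

Answer: 178 14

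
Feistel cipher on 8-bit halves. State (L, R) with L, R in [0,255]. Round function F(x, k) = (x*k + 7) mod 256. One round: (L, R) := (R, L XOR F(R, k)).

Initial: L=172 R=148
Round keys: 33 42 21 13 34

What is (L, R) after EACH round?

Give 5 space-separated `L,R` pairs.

Answer: 148,183 183,153 153,35 35,87 87,182

Derivation:
Round 1 (k=33): L=148 R=183
Round 2 (k=42): L=183 R=153
Round 3 (k=21): L=153 R=35
Round 4 (k=13): L=35 R=87
Round 5 (k=34): L=87 R=182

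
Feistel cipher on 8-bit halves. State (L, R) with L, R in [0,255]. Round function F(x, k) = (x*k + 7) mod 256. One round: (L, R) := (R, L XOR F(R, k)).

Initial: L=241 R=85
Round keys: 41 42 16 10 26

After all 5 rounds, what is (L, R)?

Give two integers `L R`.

Answer: 23 207

Derivation:
Round 1 (k=41): L=85 R=85
Round 2 (k=42): L=85 R=172
Round 3 (k=16): L=172 R=146
Round 4 (k=10): L=146 R=23
Round 5 (k=26): L=23 R=207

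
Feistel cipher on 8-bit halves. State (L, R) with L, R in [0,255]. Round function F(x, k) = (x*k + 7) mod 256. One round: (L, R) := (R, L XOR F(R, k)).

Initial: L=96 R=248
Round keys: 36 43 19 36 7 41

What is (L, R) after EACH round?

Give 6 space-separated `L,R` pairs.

Round 1 (k=36): L=248 R=135
Round 2 (k=43): L=135 R=76
Round 3 (k=19): L=76 R=44
Round 4 (k=36): L=44 R=123
Round 5 (k=7): L=123 R=72
Round 6 (k=41): L=72 R=244

Answer: 248,135 135,76 76,44 44,123 123,72 72,244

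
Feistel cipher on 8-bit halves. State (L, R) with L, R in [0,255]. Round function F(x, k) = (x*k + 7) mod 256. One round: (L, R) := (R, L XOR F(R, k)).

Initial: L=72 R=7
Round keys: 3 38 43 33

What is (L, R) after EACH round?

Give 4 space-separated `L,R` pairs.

Round 1 (k=3): L=7 R=84
Round 2 (k=38): L=84 R=120
Round 3 (k=43): L=120 R=123
Round 4 (k=33): L=123 R=154

Answer: 7,84 84,120 120,123 123,154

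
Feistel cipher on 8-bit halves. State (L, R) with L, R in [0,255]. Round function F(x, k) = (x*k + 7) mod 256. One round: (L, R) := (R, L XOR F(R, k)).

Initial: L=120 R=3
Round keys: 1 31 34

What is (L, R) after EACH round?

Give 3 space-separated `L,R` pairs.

Round 1 (k=1): L=3 R=114
Round 2 (k=31): L=114 R=214
Round 3 (k=34): L=214 R=1

Answer: 3,114 114,214 214,1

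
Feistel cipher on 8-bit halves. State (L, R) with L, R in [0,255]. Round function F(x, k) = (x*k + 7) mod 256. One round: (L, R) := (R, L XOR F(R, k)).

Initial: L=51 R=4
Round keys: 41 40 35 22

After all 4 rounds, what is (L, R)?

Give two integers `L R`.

Answer: 40 180

Derivation:
Round 1 (k=41): L=4 R=152
Round 2 (k=40): L=152 R=195
Round 3 (k=35): L=195 R=40
Round 4 (k=22): L=40 R=180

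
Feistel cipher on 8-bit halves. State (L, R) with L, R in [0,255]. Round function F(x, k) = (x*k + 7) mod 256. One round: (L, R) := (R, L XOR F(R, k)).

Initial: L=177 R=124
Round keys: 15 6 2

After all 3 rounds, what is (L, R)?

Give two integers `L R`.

Answer: 159 191

Derivation:
Round 1 (k=15): L=124 R=250
Round 2 (k=6): L=250 R=159
Round 3 (k=2): L=159 R=191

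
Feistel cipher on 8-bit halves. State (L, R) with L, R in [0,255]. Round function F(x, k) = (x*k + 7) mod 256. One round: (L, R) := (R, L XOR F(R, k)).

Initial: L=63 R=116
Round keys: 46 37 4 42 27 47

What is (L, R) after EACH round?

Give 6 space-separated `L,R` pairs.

Answer: 116,224 224,19 19,179 179,118 118,202 202,107

Derivation:
Round 1 (k=46): L=116 R=224
Round 2 (k=37): L=224 R=19
Round 3 (k=4): L=19 R=179
Round 4 (k=42): L=179 R=118
Round 5 (k=27): L=118 R=202
Round 6 (k=47): L=202 R=107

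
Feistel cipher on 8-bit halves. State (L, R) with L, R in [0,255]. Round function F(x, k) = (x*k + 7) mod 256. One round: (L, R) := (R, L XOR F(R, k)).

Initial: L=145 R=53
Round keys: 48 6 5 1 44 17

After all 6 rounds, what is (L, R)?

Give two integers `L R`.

Answer: 108 175

Derivation:
Round 1 (k=48): L=53 R=102
Round 2 (k=6): L=102 R=94
Round 3 (k=5): L=94 R=187
Round 4 (k=1): L=187 R=156
Round 5 (k=44): L=156 R=108
Round 6 (k=17): L=108 R=175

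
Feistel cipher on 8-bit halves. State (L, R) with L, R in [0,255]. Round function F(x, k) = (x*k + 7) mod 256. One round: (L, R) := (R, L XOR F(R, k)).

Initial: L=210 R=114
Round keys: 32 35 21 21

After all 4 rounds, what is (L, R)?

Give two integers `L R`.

Round 1 (k=32): L=114 R=149
Round 2 (k=35): L=149 R=20
Round 3 (k=21): L=20 R=62
Round 4 (k=21): L=62 R=9

Answer: 62 9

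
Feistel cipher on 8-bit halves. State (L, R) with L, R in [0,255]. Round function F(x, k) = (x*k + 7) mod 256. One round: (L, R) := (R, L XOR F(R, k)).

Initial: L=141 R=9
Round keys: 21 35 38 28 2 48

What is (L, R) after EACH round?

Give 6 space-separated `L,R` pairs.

Round 1 (k=21): L=9 R=73
Round 2 (k=35): L=73 R=11
Round 3 (k=38): L=11 R=224
Round 4 (k=28): L=224 R=140
Round 5 (k=2): L=140 R=255
Round 6 (k=48): L=255 R=91

Answer: 9,73 73,11 11,224 224,140 140,255 255,91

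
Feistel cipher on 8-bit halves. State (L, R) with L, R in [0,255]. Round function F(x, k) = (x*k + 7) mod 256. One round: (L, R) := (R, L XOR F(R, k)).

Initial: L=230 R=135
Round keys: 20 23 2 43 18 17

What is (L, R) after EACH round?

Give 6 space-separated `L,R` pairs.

Round 1 (k=20): L=135 R=117
Round 2 (k=23): L=117 R=13
Round 3 (k=2): L=13 R=84
Round 4 (k=43): L=84 R=46
Round 5 (k=18): L=46 R=23
Round 6 (k=17): L=23 R=160

Answer: 135,117 117,13 13,84 84,46 46,23 23,160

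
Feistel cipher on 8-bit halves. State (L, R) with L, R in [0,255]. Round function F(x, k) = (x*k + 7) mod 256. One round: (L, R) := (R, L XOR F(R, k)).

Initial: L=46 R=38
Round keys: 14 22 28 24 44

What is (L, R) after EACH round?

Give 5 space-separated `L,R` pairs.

Answer: 38,53 53,179 179,174 174,228 228,153

Derivation:
Round 1 (k=14): L=38 R=53
Round 2 (k=22): L=53 R=179
Round 3 (k=28): L=179 R=174
Round 4 (k=24): L=174 R=228
Round 5 (k=44): L=228 R=153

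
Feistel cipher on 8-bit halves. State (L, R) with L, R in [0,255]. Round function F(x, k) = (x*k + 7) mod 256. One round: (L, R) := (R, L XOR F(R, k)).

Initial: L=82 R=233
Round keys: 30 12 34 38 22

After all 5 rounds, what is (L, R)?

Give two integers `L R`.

Answer: 61 233

Derivation:
Round 1 (k=30): L=233 R=7
Round 2 (k=12): L=7 R=178
Round 3 (k=34): L=178 R=172
Round 4 (k=38): L=172 R=61
Round 5 (k=22): L=61 R=233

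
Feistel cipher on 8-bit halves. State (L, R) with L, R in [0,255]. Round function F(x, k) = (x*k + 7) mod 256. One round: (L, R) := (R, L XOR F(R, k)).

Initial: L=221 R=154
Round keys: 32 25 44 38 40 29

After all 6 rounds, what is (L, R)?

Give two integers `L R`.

Answer: 134 115

Derivation:
Round 1 (k=32): L=154 R=154
Round 2 (k=25): L=154 R=139
Round 3 (k=44): L=139 R=113
Round 4 (k=38): L=113 R=70
Round 5 (k=40): L=70 R=134
Round 6 (k=29): L=134 R=115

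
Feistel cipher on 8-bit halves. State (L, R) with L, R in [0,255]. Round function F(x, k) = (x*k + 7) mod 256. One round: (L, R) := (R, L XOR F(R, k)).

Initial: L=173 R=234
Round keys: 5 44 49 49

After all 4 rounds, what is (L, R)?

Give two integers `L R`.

Round 1 (k=5): L=234 R=52
Round 2 (k=44): L=52 R=29
Round 3 (k=49): L=29 R=160
Round 4 (k=49): L=160 R=186

Answer: 160 186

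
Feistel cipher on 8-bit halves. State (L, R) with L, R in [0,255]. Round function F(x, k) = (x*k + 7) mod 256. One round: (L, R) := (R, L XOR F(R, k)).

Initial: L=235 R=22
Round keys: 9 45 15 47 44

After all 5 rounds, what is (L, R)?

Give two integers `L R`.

Answer: 22 125

Derivation:
Round 1 (k=9): L=22 R=38
Round 2 (k=45): L=38 R=163
Round 3 (k=15): L=163 R=178
Round 4 (k=47): L=178 R=22
Round 5 (k=44): L=22 R=125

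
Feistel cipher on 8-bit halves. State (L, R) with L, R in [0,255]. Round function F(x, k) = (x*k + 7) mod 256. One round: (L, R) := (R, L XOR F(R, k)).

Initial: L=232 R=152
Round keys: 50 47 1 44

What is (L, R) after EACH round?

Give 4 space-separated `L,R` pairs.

Answer: 152,95 95,224 224,184 184,71

Derivation:
Round 1 (k=50): L=152 R=95
Round 2 (k=47): L=95 R=224
Round 3 (k=1): L=224 R=184
Round 4 (k=44): L=184 R=71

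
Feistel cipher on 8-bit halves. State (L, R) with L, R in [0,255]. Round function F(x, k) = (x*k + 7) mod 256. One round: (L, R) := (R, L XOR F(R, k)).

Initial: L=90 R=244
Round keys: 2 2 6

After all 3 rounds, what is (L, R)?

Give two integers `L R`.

Answer: 133 144

Derivation:
Round 1 (k=2): L=244 R=181
Round 2 (k=2): L=181 R=133
Round 3 (k=6): L=133 R=144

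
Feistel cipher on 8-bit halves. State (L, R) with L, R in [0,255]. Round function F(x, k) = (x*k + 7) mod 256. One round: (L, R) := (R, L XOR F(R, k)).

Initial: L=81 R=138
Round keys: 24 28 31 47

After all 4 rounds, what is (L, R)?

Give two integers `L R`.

Round 1 (k=24): L=138 R=166
Round 2 (k=28): L=166 R=165
Round 3 (k=31): L=165 R=164
Round 4 (k=47): L=164 R=134

Answer: 164 134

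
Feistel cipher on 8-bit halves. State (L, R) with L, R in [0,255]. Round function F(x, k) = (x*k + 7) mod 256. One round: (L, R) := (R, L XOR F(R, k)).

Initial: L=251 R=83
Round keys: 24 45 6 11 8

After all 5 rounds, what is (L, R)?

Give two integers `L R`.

Round 1 (k=24): L=83 R=52
Round 2 (k=45): L=52 R=120
Round 3 (k=6): L=120 R=227
Round 4 (k=11): L=227 R=176
Round 5 (k=8): L=176 R=100

Answer: 176 100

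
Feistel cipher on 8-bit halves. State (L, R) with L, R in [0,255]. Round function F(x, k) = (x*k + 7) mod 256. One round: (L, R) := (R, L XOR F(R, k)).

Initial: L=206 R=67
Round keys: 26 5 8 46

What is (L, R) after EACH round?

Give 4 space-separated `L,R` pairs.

Answer: 67,27 27,205 205,116 116,18

Derivation:
Round 1 (k=26): L=67 R=27
Round 2 (k=5): L=27 R=205
Round 3 (k=8): L=205 R=116
Round 4 (k=46): L=116 R=18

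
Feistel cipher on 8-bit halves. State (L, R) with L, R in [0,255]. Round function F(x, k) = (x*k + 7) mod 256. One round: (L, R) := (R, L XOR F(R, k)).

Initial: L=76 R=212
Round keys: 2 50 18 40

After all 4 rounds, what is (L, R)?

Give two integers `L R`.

Round 1 (k=2): L=212 R=227
Round 2 (k=50): L=227 R=137
Round 3 (k=18): L=137 R=74
Round 4 (k=40): L=74 R=30

Answer: 74 30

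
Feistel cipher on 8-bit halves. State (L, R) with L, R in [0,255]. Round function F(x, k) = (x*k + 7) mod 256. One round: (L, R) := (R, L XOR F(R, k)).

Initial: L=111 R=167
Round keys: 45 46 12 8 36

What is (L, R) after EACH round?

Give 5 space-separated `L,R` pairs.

Answer: 167,13 13,250 250,178 178,109 109,233

Derivation:
Round 1 (k=45): L=167 R=13
Round 2 (k=46): L=13 R=250
Round 3 (k=12): L=250 R=178
Round 4 (k=8): L=178 R=109
Round 5 (k=36): L=109 R=233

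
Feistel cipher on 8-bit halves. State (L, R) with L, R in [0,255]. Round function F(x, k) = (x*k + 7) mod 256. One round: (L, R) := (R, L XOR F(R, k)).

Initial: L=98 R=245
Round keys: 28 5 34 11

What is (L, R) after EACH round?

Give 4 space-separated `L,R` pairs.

Round 1 (k=28): L=245 R=177
Round 2 (k=5): L=177 R=137
Round 3 (k=34): L=137 R=136
Round 4 (k=11): L=136 R=86

Answer: 245,177 177,137 137,136 136,86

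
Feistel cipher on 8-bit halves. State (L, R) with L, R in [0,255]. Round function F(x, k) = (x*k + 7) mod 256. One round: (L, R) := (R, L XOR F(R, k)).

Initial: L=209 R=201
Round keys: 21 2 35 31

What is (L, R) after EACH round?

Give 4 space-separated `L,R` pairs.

Round 1 (k=21): L=201 R=85
Round 2 (k=2): L=85 R=120
Round 3 (k=35): L=120 R=58
Round 4 (k=31): L=58 R=117

Answer: 201,85 85,120 120,58 58,117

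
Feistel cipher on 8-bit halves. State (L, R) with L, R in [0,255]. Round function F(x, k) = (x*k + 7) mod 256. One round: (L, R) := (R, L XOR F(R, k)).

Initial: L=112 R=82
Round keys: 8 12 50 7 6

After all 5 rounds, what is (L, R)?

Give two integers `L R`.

Answer: 192 169

Derivation:
Round 1 (k=8): L=82 R=231
Round 2 (k=12): L=231 R=137
Round 3 (k=50): L=137 R=46
Round 4 (k=7): L=46 R=192
Round 5 (k=6): L=192 R=169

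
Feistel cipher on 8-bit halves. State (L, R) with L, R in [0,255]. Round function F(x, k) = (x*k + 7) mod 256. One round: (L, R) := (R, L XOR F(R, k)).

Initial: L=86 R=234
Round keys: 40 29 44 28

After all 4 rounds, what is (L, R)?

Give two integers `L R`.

Round 1 (k=40): L=234 R=193
Round 2 (k=29): L=193 R=14
Round 3 (k=44): L=14 R=174
Round 4 (k=28): L=174 R=1

Answer: 174 1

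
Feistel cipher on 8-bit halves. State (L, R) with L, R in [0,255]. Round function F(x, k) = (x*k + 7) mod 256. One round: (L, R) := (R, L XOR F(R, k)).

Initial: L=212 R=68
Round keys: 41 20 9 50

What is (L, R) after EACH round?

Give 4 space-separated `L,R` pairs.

Answer: 68,63 63,183 183,73 73,254

Derivation:
Round 1 (k=41): L=68 R=63
Round 2 (k=20): L=63 R=183
Round 3 (k=9): L=183 R=73
Round 4 (k=50): L=73 R=254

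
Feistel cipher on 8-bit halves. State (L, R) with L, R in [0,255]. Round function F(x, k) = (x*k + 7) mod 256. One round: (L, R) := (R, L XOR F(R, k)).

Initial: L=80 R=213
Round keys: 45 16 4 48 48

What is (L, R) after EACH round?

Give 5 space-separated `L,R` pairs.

Round 1 (k=45): L=213 R=40
Round 2 (k=16): L=40 R=82
Round 3 (k=4): L=82 R=103
Round 4 (k=48): L=103 R=5
Round 5 (k=48): L=5 R=144

Answer: 213,40 40,82 82,103 103,5 5,144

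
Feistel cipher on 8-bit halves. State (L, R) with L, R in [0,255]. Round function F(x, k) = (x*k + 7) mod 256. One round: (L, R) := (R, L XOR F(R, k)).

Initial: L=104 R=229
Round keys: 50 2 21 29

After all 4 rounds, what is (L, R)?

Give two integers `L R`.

Round 1 (k=50): L=229 R=169
Round 2 (k=2): L=169 R=188
Round 3 (k=21): L=188 R=218
Round 4 (k=29): L=218 R=5

Answer: 218 5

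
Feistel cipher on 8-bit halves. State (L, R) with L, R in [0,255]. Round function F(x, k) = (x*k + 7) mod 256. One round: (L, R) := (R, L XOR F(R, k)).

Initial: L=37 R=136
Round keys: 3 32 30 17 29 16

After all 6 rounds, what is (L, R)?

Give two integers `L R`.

Round 1 (k=3): L=136 R=186
Round 2 (k=32): L=186 R=207
Round 3 (k=30): L=207 R=243
Round 4 (k=17): L=243 R=229
Round 5 (k=29): L=229 R=11
Round 6 (k=16): L=11 R=82

Answer: 11 82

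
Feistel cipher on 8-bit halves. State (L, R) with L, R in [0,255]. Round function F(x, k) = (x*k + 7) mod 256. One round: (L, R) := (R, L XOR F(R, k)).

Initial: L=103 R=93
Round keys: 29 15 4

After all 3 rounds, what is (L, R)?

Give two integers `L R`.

Round 1 (k=29): L=93 R=247
Round 2 (k=15): L=247 R=221
Round 3 (k=4): L=221 R=140

Answer: 221 140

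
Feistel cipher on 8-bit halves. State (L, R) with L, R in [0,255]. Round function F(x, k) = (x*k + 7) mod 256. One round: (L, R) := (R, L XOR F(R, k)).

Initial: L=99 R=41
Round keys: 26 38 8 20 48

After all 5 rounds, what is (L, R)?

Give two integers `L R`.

Round 1 (k=26): L=41 R=82
Round 2 (k=38): L=82 R=26
Round 3 (k=8): L=26 R=133
Round 4 (k=20): L=133 R=113
Round 5 (k=48): L=113 R=178

Answer: 113 178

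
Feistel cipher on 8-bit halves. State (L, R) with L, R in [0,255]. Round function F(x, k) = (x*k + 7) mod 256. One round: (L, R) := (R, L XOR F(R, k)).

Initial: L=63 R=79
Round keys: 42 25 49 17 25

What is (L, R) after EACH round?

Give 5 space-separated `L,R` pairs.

Round 1 (k=42): L=79 R=194
Round 2 (k=25): L=194 R=182
Round 3 (k=49): L=182 R=31
Round 4 (k=17): L=31 R=160
Round 5 (k=25): L=160 R=184

Answer: 79,194 194,182 182,31 31,160 160,184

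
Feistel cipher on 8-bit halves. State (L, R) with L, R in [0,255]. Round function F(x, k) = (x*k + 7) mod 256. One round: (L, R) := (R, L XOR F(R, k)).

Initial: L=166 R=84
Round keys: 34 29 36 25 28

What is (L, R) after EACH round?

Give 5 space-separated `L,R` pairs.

Round 1 (k=34): L=84 R=137
Round 2 (k=29): L=137 R=216
Round 3 (k=36): L=216 R=238
Round 4 (k=25): L=238 R=157
Round 5 (k=28): L=157 R=221

Answer: 84,137 137,216 216,238 238,157 157,221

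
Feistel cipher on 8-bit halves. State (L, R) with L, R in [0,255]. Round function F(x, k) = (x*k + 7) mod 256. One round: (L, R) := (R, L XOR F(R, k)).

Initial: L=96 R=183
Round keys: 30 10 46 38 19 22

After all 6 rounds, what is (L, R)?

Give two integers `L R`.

Round 1 (k=30): L=183 R=25
Round 2 (k=10): L=25 R=182
Round 3 (k=46): L=182 R=162
Round 4 (k=38): L=162 R=165
Round 5 (k=19): L=165 R=228
Round 6 (k=22): L=228 R=58

Answer: 228 58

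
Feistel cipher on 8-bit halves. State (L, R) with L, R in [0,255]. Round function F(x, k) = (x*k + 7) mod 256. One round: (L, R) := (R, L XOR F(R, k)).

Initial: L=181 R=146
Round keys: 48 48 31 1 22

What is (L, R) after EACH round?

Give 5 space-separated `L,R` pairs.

Round 1 (k=48): L=146 R=210
Round 2 (k=48): L=210 R=245
Round 3 (k=31): L=245 R=96
Round 4 (k=1): L=96 R=146
Round 5 (k=22): L=146 R=243

Answer: 146,210 210,245 245,96 96,146 146,243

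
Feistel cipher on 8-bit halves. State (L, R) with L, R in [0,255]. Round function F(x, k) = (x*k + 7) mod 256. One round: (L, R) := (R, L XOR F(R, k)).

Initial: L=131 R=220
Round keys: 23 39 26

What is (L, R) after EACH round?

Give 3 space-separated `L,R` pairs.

Round 1 (k=23): L=220 R=72
Round 2 (k=39): L=72 R=35
Round 3 (k=26): L=35 R=221

Answer: 220,72 72,35 35,221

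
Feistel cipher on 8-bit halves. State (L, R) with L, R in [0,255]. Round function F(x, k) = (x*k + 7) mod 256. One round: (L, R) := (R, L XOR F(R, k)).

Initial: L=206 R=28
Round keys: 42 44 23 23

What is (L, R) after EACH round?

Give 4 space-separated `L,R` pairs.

Round 1 (k=42): L=28 R=81
Round 2 (k=44): L=81 R=239
Round 3 (k=23): L=239 R=209
Round 4 (k=23): L=209 R=33

Answer: 28,81 81,239 239,209 209,33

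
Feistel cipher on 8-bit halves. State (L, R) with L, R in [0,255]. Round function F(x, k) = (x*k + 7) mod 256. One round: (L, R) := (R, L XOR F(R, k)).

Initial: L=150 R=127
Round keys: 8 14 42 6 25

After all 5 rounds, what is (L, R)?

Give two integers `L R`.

Round 1 (k=8): L=127 R=105
Round 2 (k=14): L=105 R=186
Round 3 (k=42): L=186 R=226
Round 4 (k=6): L=226 R=233
Round 5 (k=25): L=233 R=42

Answer: 233 42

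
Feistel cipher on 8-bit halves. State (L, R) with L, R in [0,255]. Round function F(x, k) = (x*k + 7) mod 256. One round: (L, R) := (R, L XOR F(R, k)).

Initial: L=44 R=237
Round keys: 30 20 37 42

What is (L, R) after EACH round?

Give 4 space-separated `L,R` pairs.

Answer: 237,225 225,118 118,244 244,121

Derivation:
Round 1 (k=30): L=237 R=225
Round 2 (k=20): L=225 R=118
Round 3 (k=37): L=118 R=244
Round 4 (k=42): L=244 R=121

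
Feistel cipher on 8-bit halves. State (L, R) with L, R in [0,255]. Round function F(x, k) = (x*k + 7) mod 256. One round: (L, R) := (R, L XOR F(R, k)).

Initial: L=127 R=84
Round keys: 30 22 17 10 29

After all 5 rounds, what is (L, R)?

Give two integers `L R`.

Round 1 (k=30): L=84 R=160
Round 2 (k=22): L=160 R=147
Round 3 (k=17): L=147 R=106
Round 4 (k=10): L=106 R=184
Round 5 (k=29): L=184 R=181

Answer: 184 181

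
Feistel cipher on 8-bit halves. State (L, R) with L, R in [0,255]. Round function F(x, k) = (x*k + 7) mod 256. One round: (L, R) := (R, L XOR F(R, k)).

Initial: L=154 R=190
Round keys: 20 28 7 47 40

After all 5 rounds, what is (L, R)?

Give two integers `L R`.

Answer: 125 136

Derivation:
Round 1 (k=20): L=190 R=69
Round 2 (k=28): L=69 R=45
Round 3 (k=7): L=45 R=7
Round 4 (k=47): L=7 R=125
Round 5 (k=40): L=125 R=136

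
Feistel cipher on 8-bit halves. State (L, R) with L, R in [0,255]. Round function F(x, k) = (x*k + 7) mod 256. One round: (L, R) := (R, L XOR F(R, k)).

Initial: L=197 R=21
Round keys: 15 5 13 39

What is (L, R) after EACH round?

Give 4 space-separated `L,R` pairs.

Round 1 (k=15): L=21 R=135
Round 2 (k=5): L=135 R=191
Round 3 (k=13): L=191 R=61
Round 4 (k=39): L=61 R=237

Answer: 21,135 135,191 191,61 61,237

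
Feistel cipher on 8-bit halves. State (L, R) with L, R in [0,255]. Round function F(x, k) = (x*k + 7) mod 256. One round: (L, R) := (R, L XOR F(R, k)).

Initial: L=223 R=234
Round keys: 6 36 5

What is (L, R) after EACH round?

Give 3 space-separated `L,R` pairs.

Round 1 (k=6): L=234 R=92
Round 2 (k=36): L=92 R=29
Round 3 (k=5): L=29 R=196

Answer: 234,92 92,29 29,196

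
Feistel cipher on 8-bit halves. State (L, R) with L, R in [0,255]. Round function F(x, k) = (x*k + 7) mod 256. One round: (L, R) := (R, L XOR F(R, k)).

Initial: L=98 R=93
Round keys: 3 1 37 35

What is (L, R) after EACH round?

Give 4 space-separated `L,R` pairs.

Answer: 93,124 124,222 222,97 97,148

Derivation:
Round 1 (k=3): L=93 R=124
Round 2 (k=1): L=124 R=222
Round 3 (k=37): L=222 R=97
Round 4 (k=35): L=97 R=148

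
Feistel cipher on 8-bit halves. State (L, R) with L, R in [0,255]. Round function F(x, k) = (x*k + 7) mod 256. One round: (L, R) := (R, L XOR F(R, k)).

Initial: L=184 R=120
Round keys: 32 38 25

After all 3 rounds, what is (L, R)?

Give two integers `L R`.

Round 1 (k=32): L=120 R=191
Round 2 (k=38): L=191 R=25
Round 3 (k=25): L=25 R=199

Answer: 25 199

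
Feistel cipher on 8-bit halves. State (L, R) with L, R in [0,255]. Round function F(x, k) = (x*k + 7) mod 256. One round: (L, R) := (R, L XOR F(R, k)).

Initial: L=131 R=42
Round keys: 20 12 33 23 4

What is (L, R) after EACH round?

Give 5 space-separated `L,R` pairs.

Answer: 42,204 204,189 189,168 168,162 162,39

Derivation:
Round 1 (k=20): L=42 R=204
Round 2 (k=12): L=204 R=189
Round 3 (k=33): L=189 R=168
Round 4 (k=23): L=168 R=162
Round 5 (k=4): L=162 R=39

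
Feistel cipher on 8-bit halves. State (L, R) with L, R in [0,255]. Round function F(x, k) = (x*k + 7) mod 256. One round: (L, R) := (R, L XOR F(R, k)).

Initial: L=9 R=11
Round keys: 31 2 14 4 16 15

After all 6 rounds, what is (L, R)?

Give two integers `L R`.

Round 1 (k=31): L=11 R=85
Round 2 (k=2): L=85 R=186
Round 3 (k=14): L=186 R=102
Round 4 (k=4): L=102 R=37
Round 5 (k=16): L=37 R=49
Round 6 (k=15): L=49 R=195

Answer: 49 195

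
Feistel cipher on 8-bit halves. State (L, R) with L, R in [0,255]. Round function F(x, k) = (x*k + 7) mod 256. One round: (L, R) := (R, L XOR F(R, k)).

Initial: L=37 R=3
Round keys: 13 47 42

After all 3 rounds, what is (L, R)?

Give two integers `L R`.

Answer: 15 118

Derivation:
Round 1 (k=13): L=3 R=11
Round 2 (k=47): L=11 R=15
Round 3 (k=42): L=15 R=118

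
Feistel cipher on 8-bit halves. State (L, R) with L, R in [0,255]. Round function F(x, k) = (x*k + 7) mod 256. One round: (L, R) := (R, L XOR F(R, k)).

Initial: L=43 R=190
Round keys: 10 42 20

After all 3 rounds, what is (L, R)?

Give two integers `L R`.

Answer: 201 227

Derivation:
Round 1 (k=10): L=190 R=88
Round 2 (k=42): L=88 R=201
Round 3 (k=20): L=201 R=227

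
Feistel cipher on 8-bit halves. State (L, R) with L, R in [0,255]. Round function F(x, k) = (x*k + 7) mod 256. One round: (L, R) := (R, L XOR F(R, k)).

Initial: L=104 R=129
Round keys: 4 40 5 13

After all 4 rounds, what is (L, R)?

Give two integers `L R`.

Round 1 (k=4): L=129 R=99
Round 2 (k=40): L=99 R=254
Round 3 (k=5): L=254 R=158
Round 4 (k=13): L=158 R=243

Answer: 158 243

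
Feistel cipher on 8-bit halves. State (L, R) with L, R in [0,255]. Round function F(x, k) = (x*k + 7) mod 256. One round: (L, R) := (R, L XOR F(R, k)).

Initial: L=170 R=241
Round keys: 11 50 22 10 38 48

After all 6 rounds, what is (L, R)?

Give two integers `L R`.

Answer: 250 36

Derivation:
Round 1 (k=11): L=241 R=200
Round 2 (k=50): L=200 R=230
Round 3 (k=22): L=230 R=3
Round 4 (k=10): L=3 R=195
Round 5 (k=38): L=195 R=250
Round 6 (k=48): L=250 R=36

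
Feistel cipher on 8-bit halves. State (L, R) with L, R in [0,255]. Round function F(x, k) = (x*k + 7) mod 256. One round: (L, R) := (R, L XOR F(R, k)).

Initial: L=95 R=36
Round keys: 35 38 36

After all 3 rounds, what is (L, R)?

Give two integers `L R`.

Answer: 171 191

Derivation:
Round 1 (k=35): L=36 R=172
Round 2 (k=38): L=172 R=171
Round 3 (k=36): L=171 R=191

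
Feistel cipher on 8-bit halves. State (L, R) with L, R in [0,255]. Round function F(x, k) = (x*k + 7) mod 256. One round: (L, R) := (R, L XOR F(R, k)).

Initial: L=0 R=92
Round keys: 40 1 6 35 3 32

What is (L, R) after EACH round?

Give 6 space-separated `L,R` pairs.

Answer: 92,103 103,50 50,84 84,177 177,78 78,118

Derivation:
Round 1 (k=40): L=92 R=103
Round 2 (k=1): L=103 R=50
Round 3 (k=6): L=50 R=84
Round 4 (k=35): L=84 R=177
Round 5 (k=3): L=177 R=78
Round 6 (k=32): L=78 R=118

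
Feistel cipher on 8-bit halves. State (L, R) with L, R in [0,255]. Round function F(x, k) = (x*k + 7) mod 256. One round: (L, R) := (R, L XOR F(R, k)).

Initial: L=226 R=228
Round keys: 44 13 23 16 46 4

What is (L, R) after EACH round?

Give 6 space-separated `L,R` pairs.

Answer: 228,213 213,60 60,190 190,219 219,223 223,88

Derivation:
Round 1 (k=44): L=228 R=213
Round 2 (k=13): L=213 R=60
Round 3 (k=23): L=60 R=190
Round 4 (k=16): L=190 R=219
Round 5 (k=46): L=219 R=223
Round 6 (k=4): L=223 R=88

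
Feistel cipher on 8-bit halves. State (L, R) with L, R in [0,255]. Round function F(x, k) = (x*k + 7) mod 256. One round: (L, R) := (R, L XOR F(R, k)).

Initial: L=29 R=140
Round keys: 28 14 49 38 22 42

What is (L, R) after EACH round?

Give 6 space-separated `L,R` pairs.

Round 1 (k=28): L=140 R=74
Round 2 (k=14): L=74 R=159
Round 3 (k=49): L=159 R=60
Round 4 (k=38): L=60 R=112
Round 5 (k=22): L=112 R=155
Round 6 (k=42): L=155 R=5

Answer: 140,74 74,159 159,60 60,112 112,155 155,5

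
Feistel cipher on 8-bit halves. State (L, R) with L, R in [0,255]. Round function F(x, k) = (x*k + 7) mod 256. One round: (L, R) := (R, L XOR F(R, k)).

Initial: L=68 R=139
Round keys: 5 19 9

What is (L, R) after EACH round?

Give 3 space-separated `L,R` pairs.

Round 1 (k=5): L=139 R=250
Round 2 (k=19): L=250 R=30
Round 3 (k=9): L=30 R=239

Answer: 139,250 250,30 30,239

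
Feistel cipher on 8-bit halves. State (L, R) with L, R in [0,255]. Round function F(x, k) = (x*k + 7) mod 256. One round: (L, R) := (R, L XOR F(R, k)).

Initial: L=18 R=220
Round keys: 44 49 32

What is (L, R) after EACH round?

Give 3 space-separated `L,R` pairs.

Round 1 (k=44): L=220 R=197
Round 2 (k=49): L=197 R=96
Round 3 (k=32): L=96 R=194

Answer: 220,197 197,96 96,194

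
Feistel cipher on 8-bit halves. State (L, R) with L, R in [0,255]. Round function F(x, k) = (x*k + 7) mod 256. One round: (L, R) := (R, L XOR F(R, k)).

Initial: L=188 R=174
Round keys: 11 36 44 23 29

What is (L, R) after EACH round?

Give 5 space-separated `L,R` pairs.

Answer: 174,61 61,53 53,30 30,140 140,253

Derivation:
Round 1 (k=11): L=174 R=61
Round 2 (k=36): L=61 R=53
Round 3 (k=44): L=53 R=30
Round 4 (k=23): L=30 R=140
Round 5 (k=29): L=140 R=253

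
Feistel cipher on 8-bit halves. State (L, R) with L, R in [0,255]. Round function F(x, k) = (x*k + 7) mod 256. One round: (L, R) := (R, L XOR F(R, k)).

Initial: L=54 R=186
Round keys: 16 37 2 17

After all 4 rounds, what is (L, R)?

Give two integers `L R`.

Round 1 (k=16): L=186 R=145
Round 2 (k=37): L=145 R=70
Round 3 (k=2): L=70 R=2
Round 4 (k=17): L=2 R=111

Answer: 2 111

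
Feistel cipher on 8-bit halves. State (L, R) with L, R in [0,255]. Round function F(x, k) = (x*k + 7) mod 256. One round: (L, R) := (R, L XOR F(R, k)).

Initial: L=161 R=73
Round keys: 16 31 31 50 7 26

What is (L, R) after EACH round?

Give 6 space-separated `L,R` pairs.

Answer: 73,54 54,216 216,25 25,49 49,71 71,12

Derivation:
Round 1 (k=16): L=73 R=54
Round 2 (k=31): L=54 R=216
Round 3 (k=31): L=216 R=25
Round 4 (k=50): L=25 R=49
Round 5 (k=7): L=49 R=71
Round 6 (k=26): L=71 R=12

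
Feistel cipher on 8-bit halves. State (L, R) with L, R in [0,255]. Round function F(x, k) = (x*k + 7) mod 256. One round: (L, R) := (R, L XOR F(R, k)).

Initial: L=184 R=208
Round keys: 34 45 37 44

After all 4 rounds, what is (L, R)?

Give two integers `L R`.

Round 1 (k=34): L=208 R=31
Round 2 (k=45): L=31 R=170
Round 3 (k=37): L=170 R=134
Round 4 (k=44): L=134 R=165

Answer: 134 165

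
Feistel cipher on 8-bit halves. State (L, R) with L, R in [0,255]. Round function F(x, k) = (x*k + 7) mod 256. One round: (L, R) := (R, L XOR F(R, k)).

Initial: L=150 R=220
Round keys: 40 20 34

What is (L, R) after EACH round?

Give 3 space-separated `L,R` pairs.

Round 1 (k=40): L=220 R=241
Round 2 (k=20): L=241 R=7
Round 3 (k=34): L=7 R=4

Answer: 220,241 241,7 7,4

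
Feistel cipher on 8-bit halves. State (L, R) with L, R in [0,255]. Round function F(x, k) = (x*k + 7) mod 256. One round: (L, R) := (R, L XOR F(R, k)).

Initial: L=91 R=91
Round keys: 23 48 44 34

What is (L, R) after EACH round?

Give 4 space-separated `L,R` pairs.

Round 1 (k=23): L=91 R=111
Round 2 (k=48): L=111 R=140
Round 3 (k=44): L=140 R=120
Round 4 (k=34): L=120 R=123

Answer: 91,111 111,140 140,120 120,123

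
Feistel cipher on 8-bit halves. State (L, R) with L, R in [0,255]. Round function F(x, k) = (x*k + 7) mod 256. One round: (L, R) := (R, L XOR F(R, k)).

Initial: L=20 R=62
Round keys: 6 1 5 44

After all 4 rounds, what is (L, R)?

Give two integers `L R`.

Round 1 (k=6): L=62 R=111
Round 2 (k=1): L=111 R=72
Round 3 (k=5): L=72 R=0
Round 4 (k=44): L=0 R=79

Answer: 0 79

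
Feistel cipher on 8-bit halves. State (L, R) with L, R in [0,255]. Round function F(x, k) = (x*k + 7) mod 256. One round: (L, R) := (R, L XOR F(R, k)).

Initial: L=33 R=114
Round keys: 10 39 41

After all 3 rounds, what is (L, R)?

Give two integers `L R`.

Answer: 207 116

Derivation:
Round 1 (k=10): L=114 R=90
Round 2 (k=39): L=90 R=207
Round 3 (k=41): L=207 R=116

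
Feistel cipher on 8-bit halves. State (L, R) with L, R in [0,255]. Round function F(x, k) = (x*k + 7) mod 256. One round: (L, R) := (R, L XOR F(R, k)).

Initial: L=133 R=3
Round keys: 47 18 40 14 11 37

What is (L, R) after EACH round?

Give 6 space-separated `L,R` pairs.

Answer: 3,17 17,58 58,6 6,97 97,52 52,234

Derivation:
Round 1 (k=47): L=3 R=17
Round 2 (k=18): L=17 R=58
Round 3 (k=40): L=58 R=6
Round 4 (k=14): L=6 R=97
Round 5 (k=11): L=97 R=52
Round 6 (k=37): L=52 R=234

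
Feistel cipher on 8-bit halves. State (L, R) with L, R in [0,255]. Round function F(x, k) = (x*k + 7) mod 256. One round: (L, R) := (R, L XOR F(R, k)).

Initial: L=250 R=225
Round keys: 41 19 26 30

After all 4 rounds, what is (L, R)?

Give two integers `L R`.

Round 1 (k=41): L=225 R=234
Round 2 (k=19): L=234 R=132
Round 3 (k=26): L=132 R=133
Round 4 (k=30): L=133 R=25

Answer: 133 25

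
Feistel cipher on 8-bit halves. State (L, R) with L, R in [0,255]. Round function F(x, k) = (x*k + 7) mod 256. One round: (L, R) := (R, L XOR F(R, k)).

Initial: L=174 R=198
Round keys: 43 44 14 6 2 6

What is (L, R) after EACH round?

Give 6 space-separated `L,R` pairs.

Round 1 (k=43): L=198 R=231
Round 2 (k=44): L=231 R=125
Round 3 (k=14): L=125 R=58
Round 4 (k=6): L=58 R=30
Round 5 (k=2): L=30 R=121
Round 6 (k=6): L=121 R=195

Answer: 198,231 231,125 125,58 58,30 30,121 121,195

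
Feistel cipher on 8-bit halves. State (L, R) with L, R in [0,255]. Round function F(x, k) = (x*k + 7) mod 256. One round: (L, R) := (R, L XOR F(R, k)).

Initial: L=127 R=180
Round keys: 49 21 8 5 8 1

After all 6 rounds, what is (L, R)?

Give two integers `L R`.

Round 1 (k=49): L=180 R=4
Round 2 (k=21): L=4 R=239
Round 3 (k=8): L=239 R=123
Round 4 (k=5): L=123 R=129
Round 5 (k=8): L=129 R=116
Round 6 (k=1): L=116 R=250

Answer: 116 250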